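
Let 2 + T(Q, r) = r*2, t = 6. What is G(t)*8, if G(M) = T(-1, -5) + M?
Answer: -48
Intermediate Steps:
T(Q, r) = -2 + 2*r (T(Q, r) = -2 + r*2 = -2 + 2*r)
G(M) = -12 + M (G(M) = (-2 + 2*(-5)) + M = (-2 - 10) + M = -12 + M)
G(t)*8 = (-12 + 6)*8 = -6*8 = -48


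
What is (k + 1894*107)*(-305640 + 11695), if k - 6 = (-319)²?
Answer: -89484206625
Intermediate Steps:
k = 101767 (k = 6 + (-319)² = 6 + 101761 = 101767)
(k + 1894*107)*(-305640 + 11695) = (101767 + 1894*107)*(-305640 + 11695) = (101767 + 202658)*(-293945) = 304425*(-293945) = -89484206625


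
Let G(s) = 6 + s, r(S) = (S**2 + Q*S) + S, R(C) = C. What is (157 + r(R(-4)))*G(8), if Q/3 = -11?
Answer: 4214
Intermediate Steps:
Q = -33 (Q = 3*(-11) = -33)
r(S) = S**2 - 32*S (r(S) = (S**2 - 33*S) + S = S**2 - 32*S)
(157 + r(R(-4)))*G(8) = (157 - 4*(-32 - 4))*(6 + 8) = (157 - 4*(-36))*14 = (157 + 144)*14 = 301*14 = 4214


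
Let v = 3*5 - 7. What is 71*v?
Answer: 568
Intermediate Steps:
v = 8 (v = 15 - 7 = 8)
71*v = 71*8 = 568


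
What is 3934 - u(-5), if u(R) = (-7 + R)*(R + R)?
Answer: 3814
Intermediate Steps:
u(R) = 2*R*(-7 + R) (u(R) = (-7 + R)*(2*R) = 2*R*(-7 + R))
3934 - u(-5) = 3934 - 2*(-5)*(-7 - 5) = 3934 - 2*(-5)*(-12) = 3934 - 1*120 = 3934 - 120 = 3814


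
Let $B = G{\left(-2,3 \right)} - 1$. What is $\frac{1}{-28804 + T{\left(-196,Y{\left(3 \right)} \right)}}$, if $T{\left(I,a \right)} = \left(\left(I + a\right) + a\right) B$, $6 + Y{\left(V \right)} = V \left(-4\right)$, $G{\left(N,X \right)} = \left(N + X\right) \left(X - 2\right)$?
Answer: $- \frac{1}{28804} \approx -3.4717 \cdot 10^{-5}$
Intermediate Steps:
$G{\left(N,X \right)} = \left(-2 + X\right) \left(N + X\right)$ ($G{\left(N,X \right)} = \left(N + X\right) \left(-2 + X\right) = \left(-2 + X\right) \left(N + X\right)$)
$B = 0$ ($B = \left(3^{2} - -4 - 6 - 6\right) - 1 = \left(9 + 4 - 6 - 6\right) - 1 = 1 - 1 = 0$)
$Y{\left(V \right)} = -6 - 4 V$ ($Y{\left(V \right)} = -6 + V \left(-4\right) = -6 - 4 V$)
$T{\left(I,a \right)} = 0$ ($T{\left(I,a \right)} = \left(\left(I + a\right) + a\right) 0 = \left(I + 2 a\right) 0 = 0$)
$\frac{1}{-28804 + T{\left(-196,Y{\left(3 \right)} \right)}} = \frac{1}{-28804 + 0} = \frac{1}{-28804} = - \frac{1}{28804}$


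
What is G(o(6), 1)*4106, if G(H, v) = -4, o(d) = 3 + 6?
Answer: -16424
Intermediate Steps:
o(d) = 9
G(o(6), 1)*4106 = -4*4106 = -16424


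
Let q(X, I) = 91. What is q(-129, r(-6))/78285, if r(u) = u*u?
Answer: 91/78285 ≈ 0.0011624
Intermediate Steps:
r(u) = u²
q(-129, r(-6))/78285 = 91/78285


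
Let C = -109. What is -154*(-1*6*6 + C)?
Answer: 22330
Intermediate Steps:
-154*(-1*6*6 + C) = -154*(-1*6*6 - 109) = -154*(-6*6 - 109) = -154*(-36 - 109) = -154*(-145) = 22330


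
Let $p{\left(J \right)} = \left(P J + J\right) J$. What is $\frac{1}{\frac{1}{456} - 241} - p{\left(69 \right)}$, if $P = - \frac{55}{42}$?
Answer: $\frac{2267237361}{1538530} \approx 1473.6$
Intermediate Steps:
$P = - \frac{55}{42}$ ($P = \left(-55\right) \frac{1}{42} = - \frac{55}{42} \approx -1.3095$)
$p{\left(J \right)} = - \frac{13 J^{2}}{42}$ ($p{\left(J \right)} = \left(- \frac{55 J}{42} + J\right) J = - \frac{13 J}{42} J = - \frac{13 J^{2}}{42}$)
$\frac{1}{\frac{1}{456} - 241} - p{\left(69 \right)} = \frac{1}{\frac{1}{456} - 241} - - \frac{13 \cdot 69^{2}}{42} = \frac{1}{\frac{1}{456} - 241} - \left(- \frac{13}{42}\right) 4761 = \frac{1}{- \frac{109895}{456}} - - \frac{20631}{14} = - \frac{456}{109895} + \frac{20631}{14} = \frac{2267237361}{1538530}$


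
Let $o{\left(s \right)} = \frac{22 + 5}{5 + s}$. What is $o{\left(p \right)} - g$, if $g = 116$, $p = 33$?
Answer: $- \frac{4381}{38} \approx -115.29$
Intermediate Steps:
$o{\left(s \right)} = \frac{27}{5 + s}$
$o{\left(p \right)} - g = \frac{27}{5 + 33} - 116 = \frac{27}{38} - 116 = - \frac{4381}{38}$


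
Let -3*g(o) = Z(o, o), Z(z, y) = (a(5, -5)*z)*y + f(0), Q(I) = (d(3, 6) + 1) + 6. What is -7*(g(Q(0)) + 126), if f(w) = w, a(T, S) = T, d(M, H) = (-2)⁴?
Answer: 15869/3 ≈ 5289.7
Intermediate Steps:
d(M, H) = 16
Q(I) = 23 (Q(I) = (16 + 1) + 6 = 17 + 6 = 23)
Z(z, y) = 5*y*z (Z(z, y) = (5*z)*y + 0 = 5*y*z + 0 = 5*y*z)
g(o) = -5*o²/3 (g(o) = -5*o*o/3 = -5*o²/3)
-7*(g(Q(0)) + 126) = -7*(-5/3*23² + 126) = -7*(-5/3*529 + 126) = -7*(-2645/3 + 126) = -7*(-2267/3) = 15869/3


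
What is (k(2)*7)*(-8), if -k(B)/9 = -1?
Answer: -504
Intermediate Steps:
k(B) = 9 (k(B) = -9*(-1) = 9)
(k(2)*7)*(-8) = (9*7)*(-8) = 63*(-8) = -504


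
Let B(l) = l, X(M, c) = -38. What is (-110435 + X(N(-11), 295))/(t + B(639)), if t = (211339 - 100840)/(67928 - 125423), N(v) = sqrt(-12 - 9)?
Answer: -2117215045/12209602 ≈ -173.41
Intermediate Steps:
N(v) = I*sqrt(21) (N(v) = sqrt(-21) = I*sqrt(21))
t = -36833/19165 (t = 110499/(-57495) = 110499*(-1/57495) = -36833/19165 ≈ -1.9219)
(-110435 + X(N(-11), 295))/(t + B(639)) = (-110435 - 38)/(-36833/19165 + 639) = -110473/12209602/19165 = -110473*19165/12209602 = -2117215045/12209602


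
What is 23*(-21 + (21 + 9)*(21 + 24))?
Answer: 30567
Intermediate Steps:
23*(-21 + (21 + 9)*(21 + 24)) = 23*(-21 + 30*45) = 23*(-21 + 1350) = 23*1329 = 30567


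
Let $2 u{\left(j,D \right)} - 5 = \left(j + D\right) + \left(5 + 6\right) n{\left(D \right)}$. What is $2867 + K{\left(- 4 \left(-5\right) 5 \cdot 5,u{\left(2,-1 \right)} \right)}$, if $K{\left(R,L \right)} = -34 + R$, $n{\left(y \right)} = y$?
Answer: $3333$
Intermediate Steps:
$u{\left(j,D \right)} = \frac{5}{2} + \frac{j}{2} + 6 D$ ($u{\left(j,D \right)} = \frac{5}{2} + \frac{\left(j + D\right) + \left(5 + 6\right) D}{2} = \frac{5}{2} + \frac{\left(D + j\right) + 11 D}{2} = \frac{5}{2} + \frac{j + 12 D}{2} = \frac{5}{2} + \left(\frac{j}{2} + 6 D\right) = \frac{5}{2} + \frac{j}{2} + 6 D$)
$2867 + K{\left(- 4 \left(-5\right) 5 \cdot 5,u{\left(2,-1 \right)} \right)} = 2867 - \left(34 + 4 \left(-5\right) 5 \cdot 5\right) = 2867 - \left(34 + 4 \left(\left(-25\right) 5\right)\right) = 2867 - -466 = 2867 + \left(-34 + 500\right) = 2867 + 466 = 3333$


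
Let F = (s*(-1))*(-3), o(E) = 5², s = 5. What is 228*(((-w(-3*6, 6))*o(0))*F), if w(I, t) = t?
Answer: -513000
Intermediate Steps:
o(E) = 25
F = 15 (F = (5*(-1))*(-3) = -5*(-3) = 15)
228*(((-w(-3*6, 6))*o(0))*F) = 228*((-1*6*25)*15) = 228*(-6*25*15) = 228*(-150*15) = 228*(-2250) = -513000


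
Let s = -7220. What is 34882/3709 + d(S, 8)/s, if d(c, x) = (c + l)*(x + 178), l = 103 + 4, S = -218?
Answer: 164212027/13389490 ≈ 12.264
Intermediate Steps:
l = 107
d(c, x) = (107 + c)*(178 + x) (d(c, x) = (c + 107)*(x + 178) = (107 + c)*(178 + x))
34882/3709 + d(S, 8)/s = 34882/3709 + (19046 + 107*8 + 178*(-218) - 218*8)/(-7220) = 34882*(1/3709) + (19046 + 856 - 38804 - 1744)*(-1/7220) = 34882/3709 - 20646*(-1/7220) = 34882/3709 + 10323/3610 = 164212027/13389490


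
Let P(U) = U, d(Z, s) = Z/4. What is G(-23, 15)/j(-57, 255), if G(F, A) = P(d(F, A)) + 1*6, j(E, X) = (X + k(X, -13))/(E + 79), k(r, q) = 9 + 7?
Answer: 11/542 ≈ 0.020295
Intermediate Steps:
d(Z, s) = Z/4 (d(Z, s) = Z*(¼) = Z/4)
k(r, q) = 16
j(E, X) = (16 + X)/(79 + E) (j(E, X) = (X + 16)/(E + 79) = (16 + X)/(79 + E))
G(F, A) = 6 + F/4 (G(F, A) = F/4 + 1*6 = F/4 + 6 = 6 + F/4)
G(-23, 15)/j(-57, 255) = (6 + (¼)*(-23))/(((16 + 255)/(79 - 57))) = (6 - 23/4)/((271/22)) = 1/(4*(((1/22)*271))) = 1/(4*(271/22)) = (¼)*(22/271) = 11/542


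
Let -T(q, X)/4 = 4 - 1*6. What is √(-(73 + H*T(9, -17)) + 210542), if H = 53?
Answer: √210045 ≈ 458.31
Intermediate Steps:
T(q, X) = 8 (T(q, X) = -4*(4 - 1*6) = -4*(4 - 6) = -4*(-2) = 8)
√(-(73 + H*T(9, -17)) + 210542) = √(-(73 + 53*8) + 210542) = √(-(73 + 424) + 210542) = √(-1*497 + 210542) = √(-497 + 210542) = √210045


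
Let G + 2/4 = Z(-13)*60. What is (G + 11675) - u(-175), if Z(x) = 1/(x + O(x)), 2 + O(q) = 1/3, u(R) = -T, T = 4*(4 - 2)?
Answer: 256925/22 ≈ 11678.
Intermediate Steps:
T = 8 (T = 4*2 = 8)
u(R) = -8 (u(R) = -1*8 = -8)
O(q) = -5/3 (O(q) = -2 + 1/3 = -2 + ⅓ = -5/3)
Z(x) = 1/(-5/3 + x) (Z(x) = 1/(x - 5/3) = 1/(-5/3 + x))
G = -101/22 (G = -½ + (3/(-5 + 3*(-13)))*60 = -½ + (3/(-5 - 39))*60 = -½ + (3/(-44))*60 = -½ + (3*(-1/44))*60 = -½ - 3/44*60 = -½ - 45/11 = -101/22 ≈ -4.5909)
(G + 11675) - u(-175) = (-101/22 + 11675) - 1*(-8) = 256749/22 + 8 = 256925/22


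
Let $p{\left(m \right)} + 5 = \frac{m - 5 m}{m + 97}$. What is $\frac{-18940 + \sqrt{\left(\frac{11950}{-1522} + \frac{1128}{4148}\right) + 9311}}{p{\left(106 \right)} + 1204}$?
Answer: $- \frac{3844820}{242973} + \frac{203 \sqrt{5793879702224578}}{191743843761} \approx -15.743$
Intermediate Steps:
$p{\left(m \right)} = -5 - \frac{4 m}{97 + m}$ ($p{\left(m \right)} = -5 + \frac{m - 5 m}{m + 97} = -5 + \frac{\left(-4\right) m}{97 + m} = -5 - \frac{4 m}{97 + m}$)
$\frac{-18940 + \sqrt{\left(\frac{11950}{-1522} + \frac{1128}{4148}\right) + 9311}}{p{\left(106 \right)} + 1204} = \frac{-18940 + \sqrt{\left(\frac{11950}{-1522} + \frac{1128}{4148}\right) + 9311}}{\frac{-485 - 954}{97 + 106} + 1204} = \frac{-18940 + \sqrt{\left(11950 \left(- \frac{1}{1522}\right) + 1128 \cdot \frac{1}{4148}\right) + 9311}}{\frac{-485 - 954}{203} + 1204} = \frac{-18940 + \sqrt{\left(- \frac{5975}{761} + \frac{282}{1037}\right) + 9311}}{\frac{1}{203} \left(-1439\right) + 1204} = \frac{-18940 + \sqrt{- \frac{5981473}{789157} + 9311}}{- \frac{1439}{203} + 1204} = \frac{-18940 + \sqrt{\frac{7341859354}{789157}}}{\frac{242973}{203}} = \left(-18940 + \frac{\sqrt{5793879702224578}}{789157}\right) \frac{203}{242973} = - \frac{3844820}{242973} + \frac{203 \sqrt{5793879702224578}}{191743843761}$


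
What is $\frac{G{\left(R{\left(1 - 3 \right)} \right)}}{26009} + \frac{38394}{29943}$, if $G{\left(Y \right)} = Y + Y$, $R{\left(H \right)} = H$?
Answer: $\frac{36980362}{28843981} \approx 1.2821$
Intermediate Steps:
$G{\left(Y \right)} = 2 Y$
$\frac{G{\left(R{\left(1 - 3 \right)} \right)}}{26009} + \frac{38394}{29943} = \frac{2 \left(1 - 3\right)}{26009} + \frac{38394}{29943} = 2 \left(1 - 3\right) \frac{1}{26009} + 38394 \cdot \frac{1}{29943} = 2 \left(-2\right) \frac{1}{26009} + \frac{1422}{1109} = \left(-4\right) \frac{1}{26009} + \frac{1422}{1109} = - \frac{4}{26009} + \frac{1422}{1109} = \frac{36980362}{28843981}$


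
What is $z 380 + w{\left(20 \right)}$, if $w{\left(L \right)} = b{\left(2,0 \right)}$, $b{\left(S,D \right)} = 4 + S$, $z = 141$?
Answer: $53586$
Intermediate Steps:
$w{\left(L \right)} = 6$ ($w{\left(L \right)} = 4 + 2 = 6$)
$z 380 + w{\left(20 \right)} = 141 \cdot 380 + 6 = 53580 + 6 = 53586$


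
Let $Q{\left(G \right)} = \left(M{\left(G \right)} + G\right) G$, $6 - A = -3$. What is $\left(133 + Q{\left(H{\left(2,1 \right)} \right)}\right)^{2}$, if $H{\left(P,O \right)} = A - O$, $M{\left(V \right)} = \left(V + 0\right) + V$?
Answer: $105625$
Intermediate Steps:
$A = 9$ ($A = 6 - -3 = 6 + 3 = 9$)
$M{\left(V \right)} = 2 V$ ($M{\left(V \right)} = V + V = 2 V$)
$H{\left(P,O \right)} = 9 - O$
$Q{\left(G \right)} = 3 G^{2}$ ($Q{\left(G \right)} = \left(2 G + G\right) G = 3 G G = 3 G^{2}$)
$\left(133 + Q{\left(H{\left(2,1 \right)} \right)}\right)^{2} = \left(133 + 3 \left(9 - 1\right)^{2}\right)^{2} = \left(133 + 3 \cdot 8^{2}\right)^{2} = \left(133 + 3 \cdot 64\right)^{2} = \left(133 + 192\right)^{2} = 325^{2} = 105625$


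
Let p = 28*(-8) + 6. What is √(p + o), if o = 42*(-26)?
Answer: I*√1310 ≈ 36.194*I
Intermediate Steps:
o = -1092
p = -218 (p = -224 + 6 = -218)
√(p + o) = √(-218 - 1092) = √(-1310) = I*√1310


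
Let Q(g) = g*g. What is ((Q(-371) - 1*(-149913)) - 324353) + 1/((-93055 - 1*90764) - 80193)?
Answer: -9715377589/264012 ≈ -36799.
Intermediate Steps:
Q(g) = g**2
((Q(-371) - 1*(-149913)) - 324353) + 1/((-93055 - 1*90764) - 80193) = (((-371)**2 - 1*(-149913)) - 324353) + 1/((-93055 - 1*90764) - 80193) = ((137641 + 149913) - 324353) + 1/((-93055 - 90764) - 80193) = (287554 - 324353) + 1/(-183819 - 80193) = -36799 + 1/(-264012) = -36799 - 1/264012 = -9715377589/264012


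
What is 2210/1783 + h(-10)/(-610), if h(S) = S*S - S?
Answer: 115197/108763 ≈ 1.0592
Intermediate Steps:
h(S) = S² - S
2210/1783 + h(-10)/(-610) = 2210/1783 - 10*(-1 - 10)/(-610) = 2210*(1/1783) - 10*(-11)*(-1/610) = 2210/1783 + 110*(-1/610) = 2210/1783 - 11/61 = 115197/108763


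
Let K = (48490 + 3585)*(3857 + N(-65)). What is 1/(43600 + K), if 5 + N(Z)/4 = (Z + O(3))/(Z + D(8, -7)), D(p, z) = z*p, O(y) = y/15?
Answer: 121/24195998215 ≈ 5.0008e-9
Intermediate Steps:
O(y) = y/15 (O(y) = y*(1/15) = y/15)
D(p, z) = p*z
N(Z) = -20 + 4*(1/5 + Z)/(-56 + Z) (N(Z) = -20 + 4*((Z + (1/15)*3)/(Z + 8*(-7))) = -20 + 4*((Z + 1/5)/(Z - 56)) = -20 + 4*((1/5 + Z)/(-56 + Z)) = -20 + 4*(1/5 + Z)/(-56 + Z))
K = 24190722615/121 (K = (48490 + 3585)*(3857 + 4*(1401 - 20*(-65))/(5*(-56 - 65))) = 52075*(3857 + (4/5)*(1401 + 1300)/(-121)) = 52075*(3857 + (4/5)*(-1/121)*2701) = 52075*(3857 - 10804/605) = 52075*(2322681/605) = 24190722615/121 ≈ 1.9992e+8)
1/(43600 + K) = 1/(43600 + 24190722615/121) = 1/(24195998215/121) = 121/24195998215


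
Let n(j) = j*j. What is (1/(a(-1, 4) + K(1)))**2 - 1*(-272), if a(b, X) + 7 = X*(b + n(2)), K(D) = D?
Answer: 9793/36 ≈ 272.03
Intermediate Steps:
n(j) = j**2
a(b, X) = -7 + X*(4 + b) (a(b, X) = -7 + X*(b + 2**2) = -7 + X*(b + 4) = -7 + X*(4 + b))
(1/(a(-1, 4) + K(1)))**2 - 1*(-272) = (1/((-7 + 4*4 + 4*(-1)) + 1))**2 - 1*(-272) = (1/((-7 + 16 - 4) + 1))**2 + 272 = (1/(5 + 1))**2 + 272 = (1/6)**2 + 272 = 1/36 + 272 = 9793/36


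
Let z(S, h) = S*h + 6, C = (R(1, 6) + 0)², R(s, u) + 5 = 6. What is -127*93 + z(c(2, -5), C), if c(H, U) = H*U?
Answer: -11815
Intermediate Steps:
R(s, u) = 1 (R(s, u) = -5 + 6 = 1)
C = 1 (C = (1 + 0)² = 1² = 1)
z(S, h) = 6 + S*h
-127*93 + z(c(2, -5), C) = -127*93 + (6 + (2*(-5))*1) = -11811 + (6 - 10*1) = -11811 + (6 - 10) = -11811 - 4 = -11815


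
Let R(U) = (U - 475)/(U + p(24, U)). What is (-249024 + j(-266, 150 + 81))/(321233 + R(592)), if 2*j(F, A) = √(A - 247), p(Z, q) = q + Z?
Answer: -300820992/388049581 + 2416*I/388049581 ≈ -0.77521 + 6.226e-6*I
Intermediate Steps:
p(Z, q) = Z + q
j(F, A) = √(-247 + A)/2 (j(F, A) = √(A - 247)/2 = √(-247 + A)/2)
R(U) = (-475 + U)/(24 + 2*U) (R(U) = (U - 475)/(U + (24 + U)) = (-475 + U)/(24 + 2*U))
(-249024 + j(-266, 150 + 81))/(321233 + R(592)) = (-249024 + √(-247 + (150 + 81))/2)/(321233 + (-475 + 592)/(2*(12 + 592))) = (-249024 + √(-247 + 231)/2)/(321233 + (½)*117/604) = (-249024 + √(-16)/2)/(321233 + (½)*(1/604)*117) = (-249024 + (4*I)/2)/(321233 + 117/1208) = (-249024 + 2*I)/(388049581/1208) = (-249024 + 2*I)*(1208/388049581) = -300820992/388049581 + 2416*I/388049581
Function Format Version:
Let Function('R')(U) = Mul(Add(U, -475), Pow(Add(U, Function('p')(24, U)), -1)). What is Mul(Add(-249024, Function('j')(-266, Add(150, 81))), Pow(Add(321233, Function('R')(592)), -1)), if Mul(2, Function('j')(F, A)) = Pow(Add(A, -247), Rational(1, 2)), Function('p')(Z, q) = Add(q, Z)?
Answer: Add(Rational(-300820992, 388049581), Mul(Rational(2416, 388049581), I)) ≈ Add(-0.77521, Mul(6.2260e-6, I))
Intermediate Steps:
Function('p')(Z, q) = Add(Z, q)
Function('j')(F, A) = Mul(Rational(1, 2), Pow(Add(-247, A), Rational(1, 2))) (Function('j')(F, A) = Mul(Rational(1, 2), Pow(Add(A, -247), Rational(1, 2))) = Mul(Rational(1, 2), Pow(Add(-247, A), Rational(1, 2))))
Function('R')(U) = Mul(Pow(Add(24, Mul(2, U)), -1), Add(-475, U)) (Function('R')(U) = Mul(Add(U, -475), Pow(Add(U, Add(24, U)), -1)) = Mul(Add(-475, U), Pow(Add(24, Mul(2, U)), -1)) = Mul(Pow(Add(24, Mul(2, U)), -1), Add(-475, U)))
Mul(Add(-249024, Function('j')(-266, Add(150, 81))), Pow(Add(321233, Function('R')(592)), -1)) = Mul(Add(-249024, Mul(Rational(1, 2), Pow(Add(-247, Add(150, 81)), Rational(1, 2)))), Pow(Add(321233, Mul(Rational(1, 2), Pow(Add(12, 592), -1), Add(-475, 592))), -1)) = Mul(Add(-249024, Mul(Rational(1, 2), Pow(Add(-247, 231), Rational(1, 2)))), Pow(Add(321233, Mul(Rational(1, 2), Pow(604, -1), 117)), -1)) = Mul(Add(-249024, Mul(Rational(1, 2), Pow(-16, Rational(1, 2)))), Pow(Add(321233, Mul(Rational(1, 2), Rational(1, 604), 117)), -1)) = Mul(Add(-249024, Mul(Rational(1, 2), Mul(4, I))), Pow(Add(321233, Rational(117, 1208)), -1)) = Mul(Add(-249024, Mul(2, I)), Pow(Rational(388049581, 1208), -1)) = Mul(Add(-249024, Mul(2, I)), Rational(1208, 388049581)) = Add(Rational(-300820992, 388049581), Mul(Rational(2416, 388049581), I))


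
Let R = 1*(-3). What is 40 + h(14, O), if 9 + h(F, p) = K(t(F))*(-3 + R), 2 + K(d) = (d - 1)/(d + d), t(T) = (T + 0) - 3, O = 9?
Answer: 443/11 ≈ 40.273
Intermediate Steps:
t(T) = -3 + T (t(T) = T - 3 = -3 + T)
K(d) = -2 + (-1 + d)/(2*d) (K(d) = -2 + (d - 1)/(d + d) = -2 + (-1 + d)/((2*d)) = -2 + (-1 + d)*(1/(2*d)) = -2 + (-1 + d)/(2*d))
R = -3
h(F, p) = -9 - 3*(8 - 3*F)/(-3 + F) (h(F, p) = -9 + ((-1 - 3*(-3 + F))/(2*(-3 + F)))*(-3 - 3) = -9 + ((-1 + (9 - 3*F))/(2*(-3 + F)))*(-6) = -9 + ((8 - 3*F)/(2*(-3 + F)))*(-6) = -9 - 3*(8 - 3*F)/(-3 + F))
40 + h(14, O) = 40 + 3/(-3 + 14) = 40 + 3/11 = 443/11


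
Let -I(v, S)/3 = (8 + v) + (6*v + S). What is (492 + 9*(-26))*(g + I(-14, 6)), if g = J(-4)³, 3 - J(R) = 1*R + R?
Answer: 408414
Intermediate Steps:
J(R) = 3 - 2*R (J(R) = 3 - (1*R + R) = 3 - (R + R) = 3 - 2*R)
I(v, S) = -24 - 21*v - 3*S (I(v, S) = -3*((8 + v) + (6*v + S)) = -3*((8 + v) + (S + 6*v)) = -3*(8 + S + 7*v) = -24 - 21*v - 3*S)
g = 1331 (g = (3 - 2*(-4))³ = (3 + 8)³ = 11³ = 1331)
(492 + 9*(-26))*(g + I(-14, 6)) = (492 + 9*(-26))*(1331 + (-24 - 21*(-14) - 3*6)) = (492 - 234)*(1331 + (-24 + 294 - 18)) = 258*(1331 + 252) = 258*1583 = 408414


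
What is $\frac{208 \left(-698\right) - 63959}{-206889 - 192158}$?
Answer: $\frac{19013}{36277} \approx 0.52411$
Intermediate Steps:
$\frac{208 \left(-698\right) - 63959}{-206889 - 192158} = \frac{-145184 - 63959}{-399047} = \left(-209143\right) \left(- \frac{1}{399047}\right) = \frac{19013}{36277}$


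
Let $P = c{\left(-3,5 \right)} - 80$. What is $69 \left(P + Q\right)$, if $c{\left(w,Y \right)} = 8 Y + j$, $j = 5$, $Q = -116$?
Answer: $-10419$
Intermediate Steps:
$c{\left(w,Y \right)} = 5 + 8 Y$ ($c{\left(w,Y \right)} = 8 Y + 5 = 5 + 8 Y$)
$P = -35$ ($P = \left(5 + 8 \cdot 5\right) - 80 = \left(5 + 40\right) - 80 = 45 - 80 = -35$)
$69 \left(P + Q\right) = 69 \left(-35 - 116\right) = 69 \left(-151\right) = -10419$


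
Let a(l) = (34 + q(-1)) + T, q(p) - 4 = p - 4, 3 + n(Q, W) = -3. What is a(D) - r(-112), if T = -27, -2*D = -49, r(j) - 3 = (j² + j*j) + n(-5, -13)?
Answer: -25079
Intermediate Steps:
n(Q, W) = -6 (n(Q, W) = -3 - 3 = -6)
q(p) = p (q(p) = 4 + (p - 4) = 4 + (-4 + p) = p)
r(j) = -3 + 2*j² (r(j) = 3 + ((j² + j*j) - 6) = 3 + ((j² + j²) - 6) = 3 + (2*j² - 6) = 3 + (-6 + 2*j²) = -3 + 2*j²)
D = 49/2 (D = -½*(-49) = 49/2 ≈ 24.500)
a(l) = 6 (a(l) = (34 - 1) - 27 = 33 - 27 = 6)
a(D) - r(-112) = 6 - (-3 + 2*(-112)²) = 6 - (-3 + 2*12544) = 6 - (-3 + 25088) = 6 - 1*25085 = 6 - 25085 = -25079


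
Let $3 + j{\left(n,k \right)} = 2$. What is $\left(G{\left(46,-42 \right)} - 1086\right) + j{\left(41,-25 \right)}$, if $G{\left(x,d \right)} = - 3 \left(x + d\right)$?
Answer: $-1099$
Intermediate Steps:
$j{\left(n,k \right)} = -1$ ($j{\left(n,k \right)} = -3 + 2 = -1$)
$G{\left(x,d \right)} = - 3 d - 3 x$ ($G{\left(x,d \right)} = - 3 \left(d + x\right) = - 3 d - 3 x$)
$\left(G{\left(46,-42 \right)} - 1086\right) + j{\left(41,-25 \right)} = \left(\left(\left(-3\right) \left(-42\right) - 138\right) - 1086\right) - 1 = \left(\left(126 - 138\right) - 1086\right) - 1 = \left(-12 - 1086\right) - 1 = -1098 - 1 = -1099$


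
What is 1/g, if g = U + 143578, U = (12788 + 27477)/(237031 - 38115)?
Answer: 198916/28560001713 ≈ 6.9648e-6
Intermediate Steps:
U = 40265/198916 ≈ 0.20242
g = 28560001713/198916 (g = 40265/198916 + 143578 = 28560001713/198916 ≈ 1.4358e+5)
1/g = 1/(28560001713/198916) = 198916/28560001713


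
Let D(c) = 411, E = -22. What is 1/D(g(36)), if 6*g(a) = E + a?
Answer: 1/411 ≈ 0.0024331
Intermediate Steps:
g(a) = -11/3 + a/6 (g(a) = (-22 + a)/6 = -11/3 + a/6)
1/D(g(36)) = 1/411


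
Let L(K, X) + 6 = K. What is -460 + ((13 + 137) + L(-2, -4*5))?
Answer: -318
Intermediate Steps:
L(K, X) = -6 + K
-460 + ((13 + 137) + L(-2, -4*5)) = -460 + ((13 + 137) + (-6 - 2)) = -460 + (150 - 8) = -460 + 142 = -318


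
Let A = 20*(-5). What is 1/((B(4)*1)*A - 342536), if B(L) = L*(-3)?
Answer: -1/341336 ≈ -2.9297e-6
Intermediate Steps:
A = -100
B(L) = -3*L
1/((B(4)*1)*A - 342536) = 1/((-3*4*1)*(-100) - 342536) = 1/(-12*1*(-100) - 342536) = 1/(-12*(-100) - 342536) = 1/(1200 - 342536) = 1/(-341336) = -1/341336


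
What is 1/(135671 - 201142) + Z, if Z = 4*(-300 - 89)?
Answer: -101872877/65471 ≈ -1556.0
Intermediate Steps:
Z = -1556 (Z = 4*(-389) = -1556)
1/(135671 - 201142) + Z = 1/(135671 - 201142) - 1556 = 1/(-65471) - 1556 = -1/65471 - 1556 = -101872877/65471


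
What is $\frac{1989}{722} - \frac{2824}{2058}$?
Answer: $\frac{1027217}{742938} \approx 1.3826$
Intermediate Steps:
$\frac{1989}{722} - \frac{2824}{2058} = 1989 \cdot \frac{1}{722} - \frac{1412}{1029} = \frac{1989}{722} - \frac{1412}{1029} = \frac{1027217}{742938}$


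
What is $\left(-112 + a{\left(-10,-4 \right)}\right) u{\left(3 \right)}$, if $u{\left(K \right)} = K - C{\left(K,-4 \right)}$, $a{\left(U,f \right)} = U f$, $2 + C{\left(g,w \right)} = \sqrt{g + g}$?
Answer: $-360 + 72 \sqrt{6} \approx -183.64$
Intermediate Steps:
$C{\left(g,w \right)} = -2 + \sqrt{2} \sqrt{g}$ ($C{\left(g,w \right)} = -2 + \sqrt{g + g} = -2 + \sqrt{2 g} = -2 + \sqrt{2} \sqrt{g}$)
$u{\left(K \right)} = 2 + K - \sqrt{2} \sqrt{K}$ ($u{\left(K \right)} = K - \left(-2 + \sqrt{2} \sqrt{K}\right) = 2 + K - \sqrt{2} \sqrt{K}$)
$\left(-112 + a{\left(-10,-4 \right)}\right) u{\left(3 \right)} = \left(-112 - -40\right) \left(2 + 3 - \sqrt{2} \sqrt{3}\right) = \left(-112 + 40\right) \left(2 + 3 - \sqrt{6}\right) = - 72 \left(5 - \sqrt{6}\right) = -360 + 72 \sqrt{6}$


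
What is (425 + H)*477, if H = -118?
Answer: 146439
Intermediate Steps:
(425 + H)*477 = (425 - 118)*477 = 307*477 = 146439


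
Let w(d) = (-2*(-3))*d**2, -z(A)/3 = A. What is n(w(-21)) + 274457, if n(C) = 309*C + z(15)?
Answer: 1092026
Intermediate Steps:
z(A) = -3*A
w(d) = 6*d**2
n(C) = -45 + 309*C (n(C) = 309*C - 3*15 = 309*C - 45 = -45 + 309*C)
n(w(-21)) + 274457 = (-45 + 309*(6*(-21)**2)) + 274457 = (-45 + 309*(6*441)) + 274457 = (-45 + 309*2646) + 274457 = (-45 + 817614) + 274457 = 817569 + 274457 = 1092026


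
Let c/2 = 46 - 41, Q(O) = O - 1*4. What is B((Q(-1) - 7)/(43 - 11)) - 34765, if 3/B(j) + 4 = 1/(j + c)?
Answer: -3476577/100 ≈ -34766.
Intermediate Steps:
Q(O) = -4 + O (Q(O) = O - 4 = -4 + O)
c = 10 (c = 2*(46 - 41) = 2*5 = 10)
B(j) = 3/(-4 + 1/(10 + j)) (B(j) = 3/(-4 + 1/(j + 10)) = 3/(-4 + 1/(10 + j)))
B((Q(-1) - 7)/(43 - 11)) - 34765 = 3*(-10 - ((-4 - 1) - 7)/(43 - 11))/(39 + 4*(((-4 - 1) - 7)/(43 - 11))) - 34765 = 3*(-10 - (-5 - 7)/32)/(39 + 4*((-5 - 7)/32)) - 34765 = 3*(-10 - (-12)/32)/(39 + 4*(-12*1/32)) - 34765 = 3*(-10 - 1*(-3/8))/(39 + 4*(-3/8)) - 34765 = 3*(-10 + 3/8)/(39 - 3/2) - 34765 = 3*(-77/8)/(75/2) - 34765 = 3*(2/75)*(-77/8) - 34765 = -77/100 - 34765 = -3476577/100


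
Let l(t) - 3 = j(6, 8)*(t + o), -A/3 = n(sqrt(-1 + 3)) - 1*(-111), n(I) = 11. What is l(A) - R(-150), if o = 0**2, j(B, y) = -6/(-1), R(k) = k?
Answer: -2043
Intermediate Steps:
j(B, y) = 6 (j(B, y) = -6*(-1) = 6)
o = 0
A = -366 (A = -3*(11 - 1*(-111)) = -3*(11 + 111) = -3*122 = -366)
l(t) = 3 + 6*t (l(t) = 3 + 6*(t + 0) = 3 + 6*t)
l(A) - R(-150) = (3 + 6*(-366)) - 1*(-150) = (3 - 2196) + 150 = -2193 + 150 = -2043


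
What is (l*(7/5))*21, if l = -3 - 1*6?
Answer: -1323/5 ≈ -264.60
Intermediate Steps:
l = -9 (l = -3 - 6 = -9)
(l*(7/5))*21 = -63/5*21 = -1323/5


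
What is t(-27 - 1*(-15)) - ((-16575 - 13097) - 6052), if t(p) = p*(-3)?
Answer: 35760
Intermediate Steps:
t(p) = -3*p
t(-27 - 1*(-15)) - ((-16575 - 13097) - 6052) = -3*(-27 - 1*(-15)) - ((-16575 - 13097) - 6052) = -3*(-27 + 15) - (-29672 - 6052) = -3*(-12) - 1*(-35724) = 36 + 35724 = 35760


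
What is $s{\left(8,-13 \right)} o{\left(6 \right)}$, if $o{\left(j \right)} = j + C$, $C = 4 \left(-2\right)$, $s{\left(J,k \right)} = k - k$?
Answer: $0$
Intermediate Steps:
$s{\left(J,k \right)} = 0$
$C = -8$
$o{\left(j \right)} = -8 + j$ ($o{\left(j \right)} = j - 8 = -8 + j$)
$s{\left(8,-13 \right)} o{\left(6 \right)} = 0 \left(-8 + 6\right) = 0 \left(-2\right) = 0$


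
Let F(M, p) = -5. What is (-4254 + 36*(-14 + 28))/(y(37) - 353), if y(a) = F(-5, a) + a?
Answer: 1250/107 ≈ 11.682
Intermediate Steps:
y(a) = -5 + a
(-4254 + 36*(-14 + 28))/(y(37) - 353) = (-4254 + 36*(-14 + 28))/((-5 + 37) - 353) = (-4254 + 36*14)/(32 - 353) = (-4254 + 504)/(-321) = -3750*(-1/321) = 1250/107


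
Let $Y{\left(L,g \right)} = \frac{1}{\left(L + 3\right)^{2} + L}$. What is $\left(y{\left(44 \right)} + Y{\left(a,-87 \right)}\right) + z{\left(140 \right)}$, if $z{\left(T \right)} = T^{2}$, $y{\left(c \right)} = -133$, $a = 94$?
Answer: $\frac{184994902}{9503} \approx 19467.0$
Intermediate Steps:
$Y{\left(L,g \right)} = \frac{1}{L + \left(3 + L\right)^{2}}$ ($Y{\left(L,g \right)} = \frac{1}{\left(3 + L\right)^{2} + L} = \frac{1}{L + \left(3 + L\right)^{2}}$)
$\left(y{\left(44 \right)} + Y{\left(a,-87 \right)}\right) + z{\left(140 \right)} = \left(-133 + \frac{1}{94 + \left(3 + 94\right)^{2}}\right) + 140^{2} = \left(-133 + \frac{1}{94 + 97^{2}}\right) + 19600 = \left(-133 + \frac{1}{94 + 9409}\right) + 19600 = \left(-133 + \frac{1}{9503}\right) + 19600 = - \frac{1263898}{9503} + 19600 = \frac{184994902}{9503}$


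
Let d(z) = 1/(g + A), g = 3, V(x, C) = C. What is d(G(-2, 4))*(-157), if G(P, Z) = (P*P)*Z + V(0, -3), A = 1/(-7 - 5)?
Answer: -1884/35 ≈ -53.829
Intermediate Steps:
A = -1/12 (A = 1/(-12) = -1/12 ≈ -0.083333)
G(P, Z) = -3 + Z*P² (G(P, Z) = (P*P)*Z - 3 = P²*Z - 3 = Z*P² - 3 = -3 + Z*P²)
d(z) = 12/35 (d(z) = 1/(3 - 1/12) = 1/(35/12) = 12/35)
d(G(-2, 4))*(-157) = (12/35)*(-157) = -1884/35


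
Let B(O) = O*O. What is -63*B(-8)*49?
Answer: -197568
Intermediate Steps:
B(O) = O²
-63*B(-8)*49 = -63*(-8)²*49 = -63*64*49 = -4032*49 = -197568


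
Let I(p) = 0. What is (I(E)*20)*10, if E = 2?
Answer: 0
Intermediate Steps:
(I(E)*20)*10 = (0*20)*10 = 0*10 = 0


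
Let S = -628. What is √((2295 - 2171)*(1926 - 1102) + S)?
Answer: 2*√25387 ≈ 318.67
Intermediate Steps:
√((2295 - 2171)*(1926 - 1102) + S) = √((2295 - 2171)*(1926 - 1102) - 628) = √(124*824 - 628) = √(102176 - 628) = √101548 = 2*√25387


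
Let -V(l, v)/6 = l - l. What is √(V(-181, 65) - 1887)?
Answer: I*√1887 ≈ 43.44*I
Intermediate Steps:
V(l, v) = 0 (V(l, v) = -6*(l - l) = -6*0 = 0)
√(V(-181, 65) - 1887) = √(0 - 1887) = √(-1887) = I*√1887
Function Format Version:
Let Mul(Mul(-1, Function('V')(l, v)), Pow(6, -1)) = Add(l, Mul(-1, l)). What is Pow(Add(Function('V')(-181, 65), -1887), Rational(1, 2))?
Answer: Mul(I, Pow(1887, Rational(1, 2))) ≈ Mul(43.440, I)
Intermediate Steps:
Function('V')(l, v) = 0 (Function('V')(l, v) = Mul(-6, Add(l, Mul(-1, l))) = Mul(-6, 0) = 0)
Pow(Add(Function('V')(-181, 65), -1887), Rational(1, 2)) = Pow(Add(0, -1887), Rational(1, 2)) = Pow(-1887, Rational(1, 2)) = Mul(I, Pow(1887, Rational(1, 2)))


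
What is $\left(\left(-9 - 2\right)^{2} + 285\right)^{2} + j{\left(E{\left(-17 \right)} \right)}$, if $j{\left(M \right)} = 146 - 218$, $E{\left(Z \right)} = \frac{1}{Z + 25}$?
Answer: $164764$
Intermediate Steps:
$E{\left(Z \right)} = \frac{1}{25 + Z}$
$j{\left(M \right)} = -72$ ($j{\left(M \right)} = 146 - 218 = -72$)
$\left(\left(-9 - 2\right)^{2} + 285\right)^{2} + j{\left(E{\left(-17 \right)} \right)} = \left(\left(-9 - 2\right)^{2} + 285\right)^{2} - 72 = \left(\left(-11\right)^{2} + 285\right)^{2} - 72 = \left(121 + 285\right)^{2} - 72 = 406^{2} - 72 = 164836 - 72 = 164764$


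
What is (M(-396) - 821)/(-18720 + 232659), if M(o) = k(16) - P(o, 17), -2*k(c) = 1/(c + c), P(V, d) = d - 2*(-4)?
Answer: -54145/13692096 ≈ -0.0039545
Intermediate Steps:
P(V, d) = 8 + d (P(V, d) = d + 8 = 8 + d)
k(c) = -1/(4*c) (k(c) = -1/(2*(c + c)) = -1/(2*c)/2 = -1/(4*c))
M(o) = -1601/64 (M(o) = -¼/16 - (8 + 17) = -¼*1/16 - 1*25 = -1/64 - 25 = -1601/64)
(M(-396) - 821)/(-18720 + 232659) = (-1601/64 - 821)/(-18720 + 232659) = -54145/64/213939 = -54145/64*1/213939 = -54145/13692096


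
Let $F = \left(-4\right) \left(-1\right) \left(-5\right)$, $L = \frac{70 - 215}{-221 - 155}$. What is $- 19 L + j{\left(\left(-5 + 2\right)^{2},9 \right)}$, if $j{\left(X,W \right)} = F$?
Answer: $- \frac{10275}{376} \approx -27.327$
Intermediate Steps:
$L = \frac{145}{376}$ ($L = - \frac{145}{-376} = \left(-145\right) \left(- \frac{1}{376}\right) = \frac{145}{376} \approx 0.38564$)
$F = -20$ ($F = 4 \left(-5\right) = -20$)
$j{\left(X,W \right)} = -20$
$- 19 L + j{\left(\left(-5 + 2\right)^{2},9 \right)} = \left(-19\right) \frac{145}{376} - 20 = - \frac{2755}{376} - 20 = - \frac{10275}{376}$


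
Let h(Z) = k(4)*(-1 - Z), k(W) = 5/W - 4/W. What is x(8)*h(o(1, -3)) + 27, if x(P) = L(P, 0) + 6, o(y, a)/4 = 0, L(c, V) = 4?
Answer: 49/2 ≈ 24.500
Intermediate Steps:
o(y, a) = 0 (o(y, a) = 4*0 = 0)
k(W) = 1/W
x(P) = 10 (x(P) = 4 + 6 = 10)
h(Z) = -1/4 - Z/4 (h(Z) = (-1 - Z)/4 = -1/4 - Z/4)
x(8)*h(o(1, -3)) + 27 = 10*(-1/4 - 1/4*0) + 27 = 10*(-1/4 + 0) + 27 = 10*(-1/4) + 27 = -5/2 + 27 = 49/2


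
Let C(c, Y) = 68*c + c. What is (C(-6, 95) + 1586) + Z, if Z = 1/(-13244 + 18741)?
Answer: 6442485/5497 ≈ 1172.0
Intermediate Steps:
Z = 1/5497 ≈ 0.00018192
C(c, Y) = 69*c
(C(-6, 95) + 1586) + Z = (69*(-6) + 1586) + 1/5497 = (-414 + 1586) + 1/5497 = 1172 + 1/5497 = 6442485/5497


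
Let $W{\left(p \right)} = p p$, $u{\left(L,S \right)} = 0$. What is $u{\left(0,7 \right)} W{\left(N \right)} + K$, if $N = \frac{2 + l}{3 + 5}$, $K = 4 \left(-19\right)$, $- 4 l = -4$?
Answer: $-76$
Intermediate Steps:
$l = 1$ ($l = \left(- \frac{1}{4}\right) \left(-4\right) = 1$)
$K = -76$
$N = \frac{3}{8}$ ($N = \frac{2 + 1}{3 + 5} = \frac{3}{8} \approx 0.375$)
$W{\left(p \right)} = p^{2}$
$u{\left(0,7 \right)} W{\left(N \right)} + K = 0 \left(\frac{3}{8}\right)^{2} - 76 = 0 \cdot \frac{9}{64} - 76 = 0 - 76 = -76$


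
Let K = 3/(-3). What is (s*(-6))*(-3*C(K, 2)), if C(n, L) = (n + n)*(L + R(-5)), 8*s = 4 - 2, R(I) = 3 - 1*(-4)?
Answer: -81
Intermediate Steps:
K = -1 (K = 3*(-⅓) = -1)
R(I) = 7 (R(I) = 3 + 4 = 7)
s = ¼ (s = (4 - 2)/8 = (⅛)*2 = ¼ ≈ 0.25000)
C(n, L) = 2*n*(7 + L) (C(n, L) = (n + n)*(L + 7) = (2*n)*(7 + L) = 2*n*(7 + L))
(s*(-6))*(-3*C(K, 2)) = ((¼)*(-6))*(-6*(-1)*(7 + 2)) = -(-9)*2*(-1)*9/2 = -(-9)*(-18)/2 = -3/2*54 = -81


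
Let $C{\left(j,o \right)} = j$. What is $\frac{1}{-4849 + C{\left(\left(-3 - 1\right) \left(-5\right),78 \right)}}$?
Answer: $- \frac{1}{4829} \approx -0.00020708$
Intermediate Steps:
$\frac{1}{-4849 + C{\left(\left(-3 - 1\right) \left(-5\right),78 \right)}} = \frac{1}{-4849 + \left(-3 - 1\right) \left(-5\right)} = \frac{1}{-4849 - -20} = \frac{1}{-4849 + 20} = \frac{1}{-4829} = - \frac{1}{4829}$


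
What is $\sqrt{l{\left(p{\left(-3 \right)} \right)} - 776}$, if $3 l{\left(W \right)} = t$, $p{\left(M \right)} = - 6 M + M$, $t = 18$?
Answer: $i \sqrt{770} \approx 27.749 i$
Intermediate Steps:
$p{\left(M \right)} = - 5 M$
$l{\left(W \right)} = 6$ ($l{\left(W \right)} = \frac{1}{3} \cdot 18 = 6$)
$\sqrt{l{\left(p{\left(-3 \right)} \right)} - 776} = \sqrt{6 - 776} = \sqrt{-770} = i \sqrt{770}$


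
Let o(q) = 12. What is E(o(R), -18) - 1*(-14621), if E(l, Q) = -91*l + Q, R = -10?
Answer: 13511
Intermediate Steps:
E(l, Q) = Q - 91*l
E(o(R), -18) - 1*(-14621) = (-18 - 91*12) - 1*(-14621) = (-18 - 1092) + 14621 = -1110 + 14621 = 13511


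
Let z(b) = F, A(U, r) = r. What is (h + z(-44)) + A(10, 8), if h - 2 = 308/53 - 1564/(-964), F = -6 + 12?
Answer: 299319/12773 ≈ 23.434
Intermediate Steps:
F = 6
z(b) = 6
h = 120497/12773 (h = 2 + (308/53 - 1564/(-964)) = 2 + (308*(1/53) - 1564*(-1/964)) = 2 + (308/53 + 391/241) = 2 + 94951/12773 = 120497/12773 ≈ 9.4337)
(h + z(-44)) + A(10, 8) = (120497/12773 + 6) + 8 = 197135/12773 + 8 = 299319/12773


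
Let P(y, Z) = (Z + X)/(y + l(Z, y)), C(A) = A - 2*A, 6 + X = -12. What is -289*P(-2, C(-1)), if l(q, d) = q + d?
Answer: -4913/3 ≈ -1637.7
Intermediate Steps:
X = -18 (X = -6 - 12 = -18)
C(A) = -A
l(q, d) = d + q
P(y, Z) = (-18 + Z)/(Z + 2*y) (P(y, Z) = (Z - 18)/(y + (y + Z)) = (-18 + Z)/(y + (Z + y)) = (-18 + Z)/(Z + 2*y))
-289*P(-2, C(-1)) = -289*(-18 - 1*(-1))/(-1*(-1) + 2*(-2)) = -289*(-18 + 1)/(1 - 4) = -289*(-17)/(-3) = -(-289)*(-17)/3 = -289*17/3 = -4913/3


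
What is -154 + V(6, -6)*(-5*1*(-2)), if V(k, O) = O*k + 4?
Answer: -474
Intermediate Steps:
V(k, O) = 4 + O*k
-154 + V(6, -6)*(-5*1*(-2)) = -154 + (4 - 6*6)*(-5*1*(-2)) = -154 + (4 - 36)*(-5*(-2)) = -154 - 32*10 = -154 - 320 = -474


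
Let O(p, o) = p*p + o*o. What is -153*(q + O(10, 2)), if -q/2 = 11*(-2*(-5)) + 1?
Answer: 18054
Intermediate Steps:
O(p, o) = o**2 + p**2 (O(p, o) = p**2 + o**2 = o**2 + p**2)
q = -222 (q = -2*(11*(-2*(-5)) + 1) = -2*(11*10 + 1) = -2*(110 + 1) = -2*111 = -222)
-153*(q + O(10, 2)) = -153*(-222 + (2**2 + 10**2)) = -153*(-222 + (4 + 100)) = -153*(-222 + 104) = -153*(-118) = 18054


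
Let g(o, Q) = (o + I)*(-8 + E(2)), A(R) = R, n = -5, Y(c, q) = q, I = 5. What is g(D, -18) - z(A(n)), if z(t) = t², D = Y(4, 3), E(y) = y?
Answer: -73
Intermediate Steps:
D = 3
g(o, Q) = -30 - 6*o (g(o, Q) = (o + 5)*(-8 + 2) = (5 + o)*(-6) = -30 - 6*o)
g(D, -18) - z(A(n)) = (-30 - 6*3) - 1*(-5)² = (-30 - 18) - 1*25 = -48 - 25 = -73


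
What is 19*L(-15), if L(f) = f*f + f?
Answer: 3990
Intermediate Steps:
L(f) = f + f² (L(f) = f² + f = f + f²)
19*L(-15) = 19*(-15*(1 - 15)) = 19*(-15*(-14)) = 19*210 = 3990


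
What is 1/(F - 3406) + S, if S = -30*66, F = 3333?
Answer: -144541/73 ≈ -1980.0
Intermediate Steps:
S = -1980
1/(F - 3406) + S = 1/(3333 - 3406) - 1980 = 1/(-73) - 1980 = -1/73 - 1980 = -144541/73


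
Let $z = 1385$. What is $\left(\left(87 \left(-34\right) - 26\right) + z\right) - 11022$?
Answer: $-12621$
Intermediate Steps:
$\left(\left(87 \left(-34\right) - 26\right) + z\right) - 11022 = \left(\left(87 \left(-34\right) - 26\right) + 1385\right) - 11022 = \left(\left(-2958 - 26\right) + 1385\right) - 11022 = \left(-2984 + 1385\right) - 11022 = -1599 - 11022 = -12621$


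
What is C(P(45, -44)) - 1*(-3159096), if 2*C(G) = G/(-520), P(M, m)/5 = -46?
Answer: 328546007/104 ≈ 3.1591e+6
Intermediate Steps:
P(M, m) = -230 (P(M, m) = 5*(-46) = -230)
C(G) = -G/1040 (C(G) = (G/(-520))/2 = (G*(-1/520))/2 = (-G/520)/2 = -G/1040)
C(P(45, -44)) - 1*(-3159096) = -1/1040*(-230) - 1*(-3159096) = 23/104 + 3159096 = 328546007/104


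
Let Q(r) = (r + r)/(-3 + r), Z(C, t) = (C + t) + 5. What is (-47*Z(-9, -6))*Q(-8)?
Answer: 7520/11 ≈ 683.64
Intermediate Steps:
Z(C, t) = 5 + C + t
Q(r) = 2*r/(-3 + r) (Q(r) = (2*r)/(-3 + r) = 2*r/(-3 + r))
(-47*Z(-9, -6))*Q(-8) = (-47*(5 - 9 - 6))*(2*(-8)/(-3 - 8)) = (-47*(-10))*(2*(-8)/(-11)) = 470*(2*(-8)*(-1/11)) = 470*(16/11) = 7520/11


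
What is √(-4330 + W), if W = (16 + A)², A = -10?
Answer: I*√4294 ≈ 65.529*I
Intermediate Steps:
W = 36 (W = (16 - 10)² = 6² = 36)
√(-4330 + W) = √(-4330 + 36) = √(-4294) = I*√4294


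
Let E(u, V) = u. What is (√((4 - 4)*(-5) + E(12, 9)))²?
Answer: 12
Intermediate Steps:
(√((4 - 4)*(-5) + E(12, 9)))² = (√((4 - 4)*(-5) + 12))² = (√(0*(-5) + 12))² = (√(0 + 12))² = (√12)² = (2*√3)² = 12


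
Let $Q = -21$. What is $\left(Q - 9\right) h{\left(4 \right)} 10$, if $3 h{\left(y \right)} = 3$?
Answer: $-300$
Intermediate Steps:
$h{\left(y \right)} = 1$ ($h{\left(y \right)} = \frac{1}{3} \cdot 3 = 1$)
$\left(Q - 9\right) h{\left(4 \right)} 10 = \left(-21 - 9\right) 1 \cdot 10 = \left(-30\right) 1 \cdot 10 = \left(-30\right) 10 = -300$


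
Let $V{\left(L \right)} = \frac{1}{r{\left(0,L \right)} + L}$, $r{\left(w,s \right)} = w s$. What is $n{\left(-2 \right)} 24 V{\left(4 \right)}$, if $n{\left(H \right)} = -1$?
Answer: $-6$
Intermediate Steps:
$r{\left(w,s \right)} = s w$
$V{\left(L \right)} = \frac{1}{L}$ ($V{\left(L \right)} = \frac{1}{L 0 + L} = \frac{1}{0 + L} = \frac{1}{L}$)
$n{\left(-2 \right)} 24 V{\left(4 \right)} = \frac{\left(-1\right) 24}{4} = \left(-24\right) \frac{1}{4} = -6$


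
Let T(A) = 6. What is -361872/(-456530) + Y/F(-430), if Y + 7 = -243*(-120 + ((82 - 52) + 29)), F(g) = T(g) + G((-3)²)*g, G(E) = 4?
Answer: -1535924968/195623105 ≈ -7.8514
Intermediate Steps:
F(g) = 6 + 4*g
Y = 14816 (Y = -7 - 243*(-120 + ((82 - 52) + 29)) = -7 - 243*(-120 + (30 + 29)) = -7 - 243*(-120 + 59) = -7 - 243*(-61) = -7 + 14823 = 14816)
-361872/(-456530) + Y/F(-430) = -361872/(-456530) + 14816/(6 + 4*(-430)) = -361872*(-1/456530) + 14816/(6 - 1720) = 180936/228265 + 14816/(-1714) = 180936/228265 + 14816*(-1/1714) = 180936/228265 - 7408/857 = -1535924968/195623105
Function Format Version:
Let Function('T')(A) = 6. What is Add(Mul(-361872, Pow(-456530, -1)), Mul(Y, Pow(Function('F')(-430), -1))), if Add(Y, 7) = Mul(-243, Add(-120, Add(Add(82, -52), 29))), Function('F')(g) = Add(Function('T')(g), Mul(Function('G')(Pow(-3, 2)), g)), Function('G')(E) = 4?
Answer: Rational(-1535924968, 195623105) ≈ -7.8514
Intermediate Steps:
Function('F')(g) = Add(6, Mul(4, g))
Y = 14816 (Y = Add(-7, Mul(-243, Add(-120, Add(Add(82, -52), 29)))) = Add(-7, Mul(-243, Add(-120, Add(30, 29)))) = Add(-7, Mul(-243, Add(-120, 59))) = Add(-7, Mul(-243, -61)) = Add(-7, 14823) = 14816)
Add(Mul(-361872, Pow(-456530, -1)), Mul(Y, Pow(Function('F')(-430), -1))) = Add(Mul(-361872, Pow(-456530, -1)), Mul(14816, Pow(Add(6, Mul(4, -430)), -1))) = Add(Mul(-361872, Rational(-1, 456530)), Mul(14816, Pow(Add(6, -1720), -1))) = Add(Rational(180936, 228265), Mul(14816, Pow(-1714, -1))) = Add(Rational(180936, 228265), Mul(14816, Rational(-1, 1714))) = Add(Rational(180936, 228265), Rational(-7408, 857)) = Rational(-1535924968, 195623105)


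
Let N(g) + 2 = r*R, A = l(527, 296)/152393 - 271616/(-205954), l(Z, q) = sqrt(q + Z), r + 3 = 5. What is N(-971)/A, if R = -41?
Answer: -9093972941562278077952/142777403840496259523 + 45248430628293116*sqrt(823)/142777403840496259523 ≈ -63.684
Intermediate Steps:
r = 2 (r = -3 + 5 = 2)
l(Z, q) = sqrt(Z + q)
A = 135808/102977 + sqrt(823)/152393 (A = sqrt(527 + 296)/152393 - 271616/(-205954) = sqrt(823)*(1/152393) - 271616*(-1/205954) = sqrt(823)/152393 + 135808/102977 = 135808/102977 + sqrt(823)/152393 ≈ 1.3190)
N(g) = -84 (N(g) = -2 + 2*(-41) = -2 - 82 = -84)
N(-971)/A = -84/(135808/102977 + sqrt(823)/152393)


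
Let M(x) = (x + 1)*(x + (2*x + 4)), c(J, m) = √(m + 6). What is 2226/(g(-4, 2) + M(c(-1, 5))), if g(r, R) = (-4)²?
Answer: 58989/1135 - 7791*√11/1135 ≈ 29.206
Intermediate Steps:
c(J, m) = √(6 + m)
g(r, R) = 16
M(x) = (1 + x)*(4 + 3*x) (M(x) = (1 + x)*(x + (4 + 2*x)) = (1 + x)*(4 + 3*x))
2226/(g(-4, 2) + M(c(-1, 5))) = 2226/(16 + (4 + 3*(√(6 + 5))² + 7*√(6 + 5))) = 2226/(16 + (4 + 3*(√11)² + 7*√11)) = 2226/(16 + (4 + 3*11 + 7*√11)) = 2226/(16 + (4 + 33 + 7*√11)) = 2226/(16 + (37 + 7*√11)) = 2226/(53 + 7*√11)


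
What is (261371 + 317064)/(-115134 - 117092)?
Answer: -578435/232226 ≈ -2.4908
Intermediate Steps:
(261371 + 317064)/(-115134 - 117092) = 578435/(-232226) = 578435*(-1/232226) = -578435/232226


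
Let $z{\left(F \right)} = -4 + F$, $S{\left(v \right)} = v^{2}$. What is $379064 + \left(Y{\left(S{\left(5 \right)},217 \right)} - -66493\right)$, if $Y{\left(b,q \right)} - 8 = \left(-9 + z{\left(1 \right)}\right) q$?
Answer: $442961$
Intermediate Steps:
$Y{\left(b,q \right)} = 8 - 12 q$ ($Y{\left(b,q \right)} = 8 + \left(-9 + \left(-4 + 1\right)\right) q = 8 + \left(-9 - 3\right) q = 8 - 12 q$)
$379064 + \left(Y{\left(S{\left(5 \right)},217 \right)} - -66493\right) = 379064 + \left(\left(8 - 2604\right) - -66493\right) = 379064 + \left(\left(8 - 2604\right) + 66493\right) = 379064 + \left(-2596 + 66493\right) = 379064 + 63897 = 442961$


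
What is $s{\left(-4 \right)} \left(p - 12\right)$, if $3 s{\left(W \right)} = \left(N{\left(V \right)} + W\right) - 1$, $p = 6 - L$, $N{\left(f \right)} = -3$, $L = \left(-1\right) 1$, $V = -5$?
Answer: $\frac{40}{3} \approx 13.333$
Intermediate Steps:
$L = -1$
$p = 7$ ($p = 6 - -1 = 6 + 1 = 7$)
$s{\left(W \right)} = - \frac{4}{3} + \frac{W}{3}$ ($s{\left(W \right)} = \frac{\left(-3 + W\right) - 1}{3} = \frac{-4 + W}{3} = - \frac{4}{3} + \frac{W}{3}$)
$s{\left(-4 \right)} \left(p - 12\right) = \left(- \frac{4}{3} + \frac{1}{3} \left(-4\right)\right) \left(7 - 12\right) = \left(- \frac{4}{3} - \frac{4}{3}\right) \left(-5\right) = \left(- \frac{8}{3}\right) \left(-5\right) = \frac{40}{3}$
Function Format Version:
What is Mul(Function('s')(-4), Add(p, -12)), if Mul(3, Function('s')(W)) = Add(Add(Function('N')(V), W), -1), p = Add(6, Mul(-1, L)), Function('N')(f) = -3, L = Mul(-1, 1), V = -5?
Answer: Rational(40, 3) ≈ 13.333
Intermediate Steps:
L = -1
p = 7 (p = Add(6, Mul(-1, -1)) = Add(6, 1) = 7)
Function('s')(W) = Add(Rational(-4, 3), Mul(Rational(1, 3), W)) (Function('s')(W) = Mul(Rational(1, 3), Add(Add(-3, W), -1)) = Mul(Rational(1, 3), Add(-4, W)) = Add(Rational(-4, 3), Mul(Rational(1, 3), W)))
Mul(Function('s')(-4), Add(p, -12)) = Mul(Add(Rational(-4, 3), Mul(Rational(1, 3), -4)), Add(7, -12)) = Mul(Add(Rational(-4, 3), Rational(-4, 3)), -5) = Mul(Rational(-8, 3), -5) = Rational(40, 3)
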